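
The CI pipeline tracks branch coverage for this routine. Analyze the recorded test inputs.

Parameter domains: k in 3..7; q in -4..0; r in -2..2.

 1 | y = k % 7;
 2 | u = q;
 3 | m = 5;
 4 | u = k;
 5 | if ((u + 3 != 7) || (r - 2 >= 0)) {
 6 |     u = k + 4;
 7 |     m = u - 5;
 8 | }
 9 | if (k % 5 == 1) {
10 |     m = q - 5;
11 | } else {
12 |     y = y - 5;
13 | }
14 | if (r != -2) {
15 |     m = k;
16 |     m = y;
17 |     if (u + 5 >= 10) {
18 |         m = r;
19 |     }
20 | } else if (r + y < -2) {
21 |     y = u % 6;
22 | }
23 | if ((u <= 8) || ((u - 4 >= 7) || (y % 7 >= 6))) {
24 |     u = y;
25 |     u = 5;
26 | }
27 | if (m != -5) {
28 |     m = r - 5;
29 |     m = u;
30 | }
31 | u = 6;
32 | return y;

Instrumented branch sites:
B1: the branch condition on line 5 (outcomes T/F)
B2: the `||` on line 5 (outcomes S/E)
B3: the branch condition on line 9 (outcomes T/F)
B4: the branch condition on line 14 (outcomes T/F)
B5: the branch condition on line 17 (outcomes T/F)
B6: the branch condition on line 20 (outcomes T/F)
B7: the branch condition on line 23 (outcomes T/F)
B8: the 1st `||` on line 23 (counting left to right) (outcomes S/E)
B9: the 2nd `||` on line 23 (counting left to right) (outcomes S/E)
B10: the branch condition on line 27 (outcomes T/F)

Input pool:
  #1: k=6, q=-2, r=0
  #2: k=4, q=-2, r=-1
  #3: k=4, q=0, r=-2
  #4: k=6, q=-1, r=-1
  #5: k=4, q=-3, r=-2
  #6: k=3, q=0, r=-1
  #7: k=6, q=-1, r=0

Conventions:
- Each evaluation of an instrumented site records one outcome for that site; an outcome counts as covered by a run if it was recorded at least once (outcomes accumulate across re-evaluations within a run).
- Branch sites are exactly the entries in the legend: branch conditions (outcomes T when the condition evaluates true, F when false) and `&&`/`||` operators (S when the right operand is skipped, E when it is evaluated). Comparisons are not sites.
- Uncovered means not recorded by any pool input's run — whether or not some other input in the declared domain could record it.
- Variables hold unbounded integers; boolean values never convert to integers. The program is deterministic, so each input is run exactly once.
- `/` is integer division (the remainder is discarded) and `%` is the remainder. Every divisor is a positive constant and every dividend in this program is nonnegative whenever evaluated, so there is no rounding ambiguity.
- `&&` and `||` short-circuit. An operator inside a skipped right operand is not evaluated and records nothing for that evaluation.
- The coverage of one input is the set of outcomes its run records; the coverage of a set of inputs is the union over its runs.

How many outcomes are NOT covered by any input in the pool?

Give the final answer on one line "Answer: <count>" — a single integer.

#1 (k=6, q=-2, r=0) -> B2->S, B1->T, B3->T, B4->T, B5->T, B8->E, B9->E, B7->T, B10->T; covered: B1=T, B2=S, B3=T, B4=T, B5=T, B7=T, B8=E, B9=E, B10=T
#2 (k=4, q=-2, r=-1) -> B2->E, B1->F, B3->F, B4->T, B5->F, B8->S, B7->T, B10->T; covered: B1=F, B2=E, B3=F, B4=T, B5=F, B7=T, B8=S, B10=T
#3 (k=4, q=0, r=-2) -> B2->E, B1->F, B3->F, B4->F, B6->T, B8->S, B7->T, B10->T; covered: B1=F, B2=E, B3=F, B4=F, B6=T, B7=T, B8=S, B10=T
#4 (k=6, q=-1, r=-1) -> B2->S, B1->T, B3->T, B4->T, B5->T, B8->E, B9->E, B7->T, B10->T; covered: B1=T, B2=S, B3=T, B4=T, B5=T, B7=T, B8=E, B9=E, B10=T
#5 (k=4, q=-3, r=-2) -> B2->E, B1->F, B3->F, B4->F, B6->T, B8->S, B7->T, B10->T; covered: B1=F, B2=E, B3=F, B4=F, B6=T, B7=T, B8=S, B10=T
#6 (k=3, q=0, r=-1) -> B2->S, B1->T, B3->F, B4->T, B5->T, B8->S, B7->T, B10->T; covered: B1=T, B2=S, B3=F, B4=T, B5=T, B7=T, B8=S, B10=T
#7 (k=6, q=-1, r=0) -> B2->S, B1->T, B3->T, B4->T, B5->T, B8->E, B9->E, B7->T, B10->T; covered: B1=T, B2=S, B3=T, B4=T, B5=T, B7=T, B8=E, B9=E, B10=T
union over the pool: B1=T, B1=F, B2=S, B2=E, B3=T, B3=F, B4=T, B4=F, B5=T, B5=F, B6=T, B7=T, B8=S, B8=E, B9=E, B10=T
uncovered (4 of 20): B6=F, B7=F, B9=S, B10=F

Answer: 4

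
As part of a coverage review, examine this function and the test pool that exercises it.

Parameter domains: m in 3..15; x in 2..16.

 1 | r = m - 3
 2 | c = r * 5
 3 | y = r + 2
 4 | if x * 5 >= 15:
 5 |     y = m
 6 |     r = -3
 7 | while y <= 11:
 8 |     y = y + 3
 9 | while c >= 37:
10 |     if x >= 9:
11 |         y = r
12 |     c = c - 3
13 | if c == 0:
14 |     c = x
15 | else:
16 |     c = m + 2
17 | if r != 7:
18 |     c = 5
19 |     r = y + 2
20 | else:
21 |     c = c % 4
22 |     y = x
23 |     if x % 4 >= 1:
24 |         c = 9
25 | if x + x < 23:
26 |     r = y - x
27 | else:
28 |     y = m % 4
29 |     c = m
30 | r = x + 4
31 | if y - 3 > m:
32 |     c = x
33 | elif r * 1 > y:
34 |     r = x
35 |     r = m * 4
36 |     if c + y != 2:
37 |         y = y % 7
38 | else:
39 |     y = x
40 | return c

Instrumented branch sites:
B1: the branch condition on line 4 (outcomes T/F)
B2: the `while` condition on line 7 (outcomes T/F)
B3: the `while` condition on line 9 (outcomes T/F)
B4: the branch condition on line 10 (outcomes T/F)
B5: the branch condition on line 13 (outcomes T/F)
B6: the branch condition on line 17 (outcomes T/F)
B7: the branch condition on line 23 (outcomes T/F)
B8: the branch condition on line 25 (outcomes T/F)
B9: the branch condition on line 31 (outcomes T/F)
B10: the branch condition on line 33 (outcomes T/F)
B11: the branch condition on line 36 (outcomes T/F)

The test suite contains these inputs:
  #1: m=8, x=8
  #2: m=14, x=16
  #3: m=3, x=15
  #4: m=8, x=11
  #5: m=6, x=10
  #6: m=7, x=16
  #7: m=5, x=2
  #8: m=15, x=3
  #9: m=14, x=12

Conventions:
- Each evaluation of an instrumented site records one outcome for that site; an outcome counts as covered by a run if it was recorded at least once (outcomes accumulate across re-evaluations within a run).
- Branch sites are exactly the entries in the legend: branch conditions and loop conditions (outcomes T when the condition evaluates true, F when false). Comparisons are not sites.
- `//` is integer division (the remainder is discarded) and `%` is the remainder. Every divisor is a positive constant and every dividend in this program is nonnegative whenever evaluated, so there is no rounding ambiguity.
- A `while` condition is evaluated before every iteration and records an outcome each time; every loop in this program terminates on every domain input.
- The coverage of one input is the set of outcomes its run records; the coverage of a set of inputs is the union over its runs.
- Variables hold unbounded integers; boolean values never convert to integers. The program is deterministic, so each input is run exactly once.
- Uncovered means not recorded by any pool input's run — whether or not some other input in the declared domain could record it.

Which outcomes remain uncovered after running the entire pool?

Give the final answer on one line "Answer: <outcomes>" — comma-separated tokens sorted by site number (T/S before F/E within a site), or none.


run #1 (m=8, x=8) runs B1->T, B2->T, B2->T, B2->F, B3->F, B5->F, B6->T, B8->T, B9->T; records B1=T, B2=T, B2=F, B3=F, B5=F, B6=T, B8=T, B9=T
run #2 (m=14, x=16) runs B1->T, B2->F, B3->T, B4->T, B3->T, B4->T, B3->T, B4->T, B3->T, B4->T, B3->T, B4->T, B3->T, B4->T, ...; records B1=T, B2=F, B3=T, B3=F, B4=T, B5=F, B6=T, B8=F, B9=F, B10=T, B11=T
run #3 (m=3, x=15) runs B1->T, B2->T, B2->T, B2->T, B2->F, B3->F, B5->T, B6->T, B8->F, B9->F, B10->T, B11->T; records B1=T, B2=T, B2=F, B3=F, B5=T, B6=T, B8=F, B9=F, B10=T, B11=T
run #4 (m=8, x=11) runs B1->T, B2->T, B2->T, B2->F, B3->F, B5->F, B6->T, B8->T, B9->T; records B1=T, B2=T, B2=F, B3=F, B5=F, B6=T, B8=T, B9=T
run #5 (m=6, x=10) runs B1->T, B2->T, B2->T, B2->F, B3->F, B5->F, B6->T, B8->T, B9->T; records B1=T, B2=T, B2=F, B3=F, B5=F, B6=T, B8=T, B9=T
run #6 (m=7, x=16) runs B1->T, B2->T, B2->T, B2->F, B3->F, B5->F, B6->T, B8->F, B9->F, B10->T, B11->T; records B1=T, B2=T, B2=F, B3=F, B5=F, B6=T, B8=F, B9=F, B10=T, B11=T
run #7 (m=5, x=2) runs B1->F, B2->T, B2->T, B2->T, B2->F, B3->F, B5->F, B6->T, B8->T, B9->T; records B1=F, B2=T, B2=F, B3=F, B5=F, B6=T, B8=T, B9=T
run #8 (m=15, x=3) runs B1->T, B2->F, B3->T, B4->F, B3->T, B4->F, B3->T, B4->F, B3->T, B4->F, B3->T, B4->F, B3->T, B4->F, ...; records B1=T, B2=F, B3=T, B3=F, B4=F, B5=F, B6=T, B8=T, B9=F, B10=F
run #9 (m=14, x=12) runs B1->T, B2->F, B3->T, B4->T, B3->T, B4->T, B3->T, B4->T, B3->T, B4->T, B3->T, B4->T, B3->T, B4->T, ...; records B1=T, B2=F, B3=T, B3=F, B4=T, B5=F, B6=T, B8=F, B9=F, B10=T, B11=T
union over the pool: B1=T, B1=F, B2=T, B2=F, B3=T, B3=F, B4=T, B4=F, B5=T, B5=F, B6=T, B8=T, B8=F, B9=T, B9=F, B10=T, B10=F, B11=T
uncovered (4 of 22): B6=F, B7=T, B7=F, B11=F
Answer: B6=F, B7=T, B7=F, B11=F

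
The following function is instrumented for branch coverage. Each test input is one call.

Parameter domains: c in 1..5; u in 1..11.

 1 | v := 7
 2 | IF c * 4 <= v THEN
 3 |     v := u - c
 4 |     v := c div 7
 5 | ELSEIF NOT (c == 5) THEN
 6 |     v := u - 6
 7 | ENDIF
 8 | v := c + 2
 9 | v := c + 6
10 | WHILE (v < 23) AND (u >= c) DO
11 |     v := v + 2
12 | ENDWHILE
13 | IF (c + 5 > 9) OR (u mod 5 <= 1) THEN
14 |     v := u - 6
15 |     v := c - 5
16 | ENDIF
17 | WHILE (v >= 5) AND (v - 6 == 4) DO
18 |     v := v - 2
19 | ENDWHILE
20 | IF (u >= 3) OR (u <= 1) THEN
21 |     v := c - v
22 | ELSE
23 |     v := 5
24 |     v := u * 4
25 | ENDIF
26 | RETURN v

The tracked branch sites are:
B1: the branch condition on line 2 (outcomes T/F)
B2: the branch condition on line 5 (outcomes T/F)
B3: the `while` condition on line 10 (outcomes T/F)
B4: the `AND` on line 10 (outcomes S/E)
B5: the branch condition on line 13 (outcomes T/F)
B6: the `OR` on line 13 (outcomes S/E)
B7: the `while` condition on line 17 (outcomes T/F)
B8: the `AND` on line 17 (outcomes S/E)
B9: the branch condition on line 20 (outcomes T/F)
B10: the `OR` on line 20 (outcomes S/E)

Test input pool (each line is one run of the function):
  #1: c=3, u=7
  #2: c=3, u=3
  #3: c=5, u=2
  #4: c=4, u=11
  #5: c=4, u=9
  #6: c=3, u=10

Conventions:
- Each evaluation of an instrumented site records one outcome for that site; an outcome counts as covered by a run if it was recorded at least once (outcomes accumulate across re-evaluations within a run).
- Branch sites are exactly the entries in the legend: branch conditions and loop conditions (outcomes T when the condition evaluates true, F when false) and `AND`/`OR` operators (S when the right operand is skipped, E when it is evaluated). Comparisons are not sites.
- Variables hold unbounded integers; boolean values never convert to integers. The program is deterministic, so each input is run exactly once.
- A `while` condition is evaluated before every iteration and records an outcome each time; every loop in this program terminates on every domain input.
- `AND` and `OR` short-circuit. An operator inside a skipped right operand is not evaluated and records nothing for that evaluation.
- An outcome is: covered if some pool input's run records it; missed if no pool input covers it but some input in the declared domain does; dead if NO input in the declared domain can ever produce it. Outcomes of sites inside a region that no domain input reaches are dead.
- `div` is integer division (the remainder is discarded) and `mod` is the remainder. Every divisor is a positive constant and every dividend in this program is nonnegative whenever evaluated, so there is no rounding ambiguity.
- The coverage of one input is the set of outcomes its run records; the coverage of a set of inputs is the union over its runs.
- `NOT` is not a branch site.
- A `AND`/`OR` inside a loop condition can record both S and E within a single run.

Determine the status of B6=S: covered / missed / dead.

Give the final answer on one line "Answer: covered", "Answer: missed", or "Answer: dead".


B6=S is recorded by pool input(s) 3 -> covered
Answer: covered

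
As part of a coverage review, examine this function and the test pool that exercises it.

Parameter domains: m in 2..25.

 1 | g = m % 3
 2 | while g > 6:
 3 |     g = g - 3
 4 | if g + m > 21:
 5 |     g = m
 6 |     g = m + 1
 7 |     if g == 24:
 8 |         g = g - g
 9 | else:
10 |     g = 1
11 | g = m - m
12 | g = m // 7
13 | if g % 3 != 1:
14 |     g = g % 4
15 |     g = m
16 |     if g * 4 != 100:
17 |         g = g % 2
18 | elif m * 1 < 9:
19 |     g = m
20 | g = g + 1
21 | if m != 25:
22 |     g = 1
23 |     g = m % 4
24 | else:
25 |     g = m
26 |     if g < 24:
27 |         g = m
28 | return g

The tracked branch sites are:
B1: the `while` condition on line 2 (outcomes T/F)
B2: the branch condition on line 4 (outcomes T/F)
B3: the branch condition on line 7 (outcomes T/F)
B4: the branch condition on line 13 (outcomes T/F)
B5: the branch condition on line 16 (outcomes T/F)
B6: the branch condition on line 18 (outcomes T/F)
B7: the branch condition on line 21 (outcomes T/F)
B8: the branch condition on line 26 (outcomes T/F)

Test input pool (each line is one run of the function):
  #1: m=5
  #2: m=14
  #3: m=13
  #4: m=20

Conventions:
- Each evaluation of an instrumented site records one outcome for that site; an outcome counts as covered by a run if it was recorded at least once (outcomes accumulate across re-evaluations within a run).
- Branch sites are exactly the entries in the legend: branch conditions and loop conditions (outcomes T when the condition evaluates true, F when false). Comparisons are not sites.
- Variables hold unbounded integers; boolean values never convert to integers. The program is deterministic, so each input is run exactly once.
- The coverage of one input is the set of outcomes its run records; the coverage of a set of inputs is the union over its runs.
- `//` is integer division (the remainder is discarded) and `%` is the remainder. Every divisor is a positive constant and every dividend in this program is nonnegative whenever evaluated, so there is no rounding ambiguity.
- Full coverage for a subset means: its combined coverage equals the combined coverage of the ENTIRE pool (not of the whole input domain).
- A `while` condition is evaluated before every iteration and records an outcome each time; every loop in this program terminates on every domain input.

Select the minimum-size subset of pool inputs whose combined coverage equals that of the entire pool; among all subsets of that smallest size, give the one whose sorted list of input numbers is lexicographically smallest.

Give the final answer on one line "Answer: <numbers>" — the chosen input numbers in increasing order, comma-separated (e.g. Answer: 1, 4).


test 1 (m=5) hits B1=F, B2=F, B4=T, B5=T, B7=T
test 2 (m=14) hits B1=F, B2=F, B4=T, B5=T, B7=T
test 3 (m=13) hits B1=F, B2=F, B4=F, B6=F, B7=T
test 4 (m=20) hits B1=F, B2=T, B3=F, B4=T, B5=T, B7=T
the full pool covers 9 outcomes: B1=F, B2=T, B2=F, B3=F, B4=T, B4=F, B5=T, B6=F, B7=T
no size-1 subset reaches all 9 outcomes (best union: 6/9)
size 2: inputs {3, 4} cover all 9 outcomes, and no lexicographically smaller subset of this size does
Answer: 3, 4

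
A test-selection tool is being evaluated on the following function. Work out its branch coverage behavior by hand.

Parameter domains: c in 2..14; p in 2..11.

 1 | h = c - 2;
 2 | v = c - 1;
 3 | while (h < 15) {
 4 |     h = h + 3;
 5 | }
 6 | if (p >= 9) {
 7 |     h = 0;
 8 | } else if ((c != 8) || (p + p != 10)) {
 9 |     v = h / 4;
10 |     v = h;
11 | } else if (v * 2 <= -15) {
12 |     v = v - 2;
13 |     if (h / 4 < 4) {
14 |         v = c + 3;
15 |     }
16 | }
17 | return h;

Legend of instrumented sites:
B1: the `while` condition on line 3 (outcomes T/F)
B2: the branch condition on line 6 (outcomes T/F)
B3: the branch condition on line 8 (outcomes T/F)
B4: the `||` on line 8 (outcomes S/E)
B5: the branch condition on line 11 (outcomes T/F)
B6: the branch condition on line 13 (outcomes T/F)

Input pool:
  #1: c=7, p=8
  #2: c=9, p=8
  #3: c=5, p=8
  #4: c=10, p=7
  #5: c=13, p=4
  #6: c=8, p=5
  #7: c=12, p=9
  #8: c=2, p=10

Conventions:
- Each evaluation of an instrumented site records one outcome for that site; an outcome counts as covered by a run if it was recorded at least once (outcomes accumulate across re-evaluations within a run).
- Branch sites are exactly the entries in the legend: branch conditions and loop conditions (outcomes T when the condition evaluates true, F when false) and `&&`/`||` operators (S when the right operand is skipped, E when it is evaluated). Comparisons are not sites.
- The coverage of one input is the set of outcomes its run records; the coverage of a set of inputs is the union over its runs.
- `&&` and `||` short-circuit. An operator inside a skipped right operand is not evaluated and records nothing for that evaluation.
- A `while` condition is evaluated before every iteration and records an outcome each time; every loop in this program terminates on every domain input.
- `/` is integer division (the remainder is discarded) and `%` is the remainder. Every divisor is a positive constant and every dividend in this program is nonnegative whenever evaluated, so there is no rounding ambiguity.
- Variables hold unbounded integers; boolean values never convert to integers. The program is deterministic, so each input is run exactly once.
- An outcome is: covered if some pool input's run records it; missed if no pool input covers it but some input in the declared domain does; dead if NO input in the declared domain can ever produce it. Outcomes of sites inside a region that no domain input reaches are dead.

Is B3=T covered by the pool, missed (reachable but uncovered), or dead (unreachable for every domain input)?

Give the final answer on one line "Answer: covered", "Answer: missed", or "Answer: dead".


B3=T is recorded by pool input(s) 1, 2, 3, 4, 5 -> covered
Answer: covered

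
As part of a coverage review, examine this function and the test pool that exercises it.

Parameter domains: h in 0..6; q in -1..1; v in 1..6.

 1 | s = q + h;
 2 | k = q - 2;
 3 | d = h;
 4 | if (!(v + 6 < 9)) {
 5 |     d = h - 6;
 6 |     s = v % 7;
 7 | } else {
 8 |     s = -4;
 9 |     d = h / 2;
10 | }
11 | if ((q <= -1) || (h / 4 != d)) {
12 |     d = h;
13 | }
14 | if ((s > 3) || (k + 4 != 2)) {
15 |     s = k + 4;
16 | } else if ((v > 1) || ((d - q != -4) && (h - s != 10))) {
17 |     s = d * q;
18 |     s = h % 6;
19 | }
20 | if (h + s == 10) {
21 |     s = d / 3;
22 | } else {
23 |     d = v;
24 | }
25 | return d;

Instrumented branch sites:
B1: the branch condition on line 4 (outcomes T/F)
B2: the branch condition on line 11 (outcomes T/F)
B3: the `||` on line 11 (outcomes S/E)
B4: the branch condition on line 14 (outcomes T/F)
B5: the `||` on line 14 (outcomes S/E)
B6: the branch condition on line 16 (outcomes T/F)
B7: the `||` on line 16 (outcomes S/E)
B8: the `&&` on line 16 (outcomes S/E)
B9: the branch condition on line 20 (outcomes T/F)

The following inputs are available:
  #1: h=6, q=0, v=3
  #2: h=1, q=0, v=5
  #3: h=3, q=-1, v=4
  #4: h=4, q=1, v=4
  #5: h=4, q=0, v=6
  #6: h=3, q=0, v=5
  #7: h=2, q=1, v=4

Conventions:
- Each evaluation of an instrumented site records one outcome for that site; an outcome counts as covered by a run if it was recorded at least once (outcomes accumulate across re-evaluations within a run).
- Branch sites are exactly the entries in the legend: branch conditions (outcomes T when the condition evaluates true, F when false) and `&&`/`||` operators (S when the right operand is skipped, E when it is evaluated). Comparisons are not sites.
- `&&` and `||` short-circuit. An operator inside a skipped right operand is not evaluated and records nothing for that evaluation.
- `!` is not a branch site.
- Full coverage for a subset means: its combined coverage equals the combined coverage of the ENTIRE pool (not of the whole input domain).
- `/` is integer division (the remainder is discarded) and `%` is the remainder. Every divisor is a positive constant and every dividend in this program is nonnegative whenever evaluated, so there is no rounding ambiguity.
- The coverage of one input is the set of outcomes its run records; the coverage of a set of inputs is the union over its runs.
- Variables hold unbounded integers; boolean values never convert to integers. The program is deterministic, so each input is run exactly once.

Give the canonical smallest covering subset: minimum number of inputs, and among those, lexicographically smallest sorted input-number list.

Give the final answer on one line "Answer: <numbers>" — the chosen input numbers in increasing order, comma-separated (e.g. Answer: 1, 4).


#1 (h=6, q=0, v=3) -> covered: B1=T, B2=T, B3=E, B4=F, B5=E, B6=T, B7=S, B9=F
#2 (h=1, q=0, v=5) -> covered: B1=T, B2=T, B3=E, B4=T, B5=S, B9=F
#3 (h=3, q=-1, v=4) -> covered: B1=T, B2=T, B3=S, B4=T, B5=S, B9=F
#4 (h=4, q=1, v=4) -> covered: B1=T, B2=T, B3=E, B4=T, B5=S, B9=F
#5 (h=4, q=0, v=6) -> covered: B1=T, B2=T, B3=E, B4=T, B5=S, B9=F
#6 (h=3, q=0, v=5) -> covered: B1=T, B2=T, B3=E, B4=T, B5=S, B9=F
#7 (h=2, q=1, v=4) -> covered: B1=T, B2=T, B3=E, B4=T, B5=S, B9=F
union over all inputs: B1=T, B2=T, B3=S, B3=E, B4=T, B4=F, B5=S, B5=E, B6=T, B7=S, B9=F (11 outcomes)
size 1 is not enough: best union over all size-1 subsets is 8/11
inputs {1, 3} (size 2) cover everything; no size-2 subset with a lexicographically smaller index list covers all 11
Answer: 1, 3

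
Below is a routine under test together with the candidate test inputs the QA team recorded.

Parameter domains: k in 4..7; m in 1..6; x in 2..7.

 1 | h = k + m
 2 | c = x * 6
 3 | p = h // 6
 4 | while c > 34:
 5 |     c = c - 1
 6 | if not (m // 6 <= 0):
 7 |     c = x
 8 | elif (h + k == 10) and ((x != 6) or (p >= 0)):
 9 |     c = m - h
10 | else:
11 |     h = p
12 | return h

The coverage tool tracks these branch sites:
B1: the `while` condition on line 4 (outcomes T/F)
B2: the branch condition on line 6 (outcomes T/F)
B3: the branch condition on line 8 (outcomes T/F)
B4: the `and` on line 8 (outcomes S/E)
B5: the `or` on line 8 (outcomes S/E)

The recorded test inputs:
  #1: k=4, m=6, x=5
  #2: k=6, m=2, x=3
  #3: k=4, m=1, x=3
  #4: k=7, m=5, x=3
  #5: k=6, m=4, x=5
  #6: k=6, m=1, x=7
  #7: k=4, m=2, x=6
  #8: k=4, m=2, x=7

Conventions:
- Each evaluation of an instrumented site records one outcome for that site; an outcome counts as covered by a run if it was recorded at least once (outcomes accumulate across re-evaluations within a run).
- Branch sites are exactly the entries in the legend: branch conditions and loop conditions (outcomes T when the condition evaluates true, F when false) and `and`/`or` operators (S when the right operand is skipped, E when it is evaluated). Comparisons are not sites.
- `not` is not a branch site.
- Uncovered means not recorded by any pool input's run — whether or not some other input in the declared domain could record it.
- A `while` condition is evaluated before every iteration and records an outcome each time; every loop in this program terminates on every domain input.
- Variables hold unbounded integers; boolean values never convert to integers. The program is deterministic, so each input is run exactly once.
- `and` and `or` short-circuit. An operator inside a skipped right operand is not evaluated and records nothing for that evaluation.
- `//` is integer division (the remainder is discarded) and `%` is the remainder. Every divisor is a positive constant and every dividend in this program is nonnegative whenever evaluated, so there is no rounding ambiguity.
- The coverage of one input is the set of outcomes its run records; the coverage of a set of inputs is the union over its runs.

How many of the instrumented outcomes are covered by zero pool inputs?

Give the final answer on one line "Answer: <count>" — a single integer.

input #1, k=4, m=6, x=5: events B1->F, B2->T; outcomes B1=F, B2=T
input #2, k=6, m=2, x=3: events B1->F, B2->F, B4->S, B3->F; outcomes B1=F, B2=F, B3=F, B4=S
input #3, k=4, m=1, x=3: events B1->F, B2->F, B4->S, B3->F; outcomes B1=F, B2=F, B3=F, B4=S
input #4, k=7, m=5, x=3: events B1->F, B2->F, B4->S, B3->F; outcomes B1=F, B2=F, B3=F, B4=S
input #5, k=6, m=4, x=5: events B1->F, B2->F, B4->S, B3->F; outcomes B1=F, B2=F, B3=F, B4=S
input #6, k=6, m=1, x=7: events B1->T, B1->T, B1->T, B1->T, B1->T, B1->T, B1->T, B1->T, B1->F, B2->F, B4->S, B3->F; outcomes B1=T, B1=F, B2=F, B3=F, B4=S
input #7, k=4, m=2, x=6: events B1->T, B1->T, B1->F, B2->F, B4->E, B5->E, B3->T; outcomes B1=T, B1=F, B2=F, B3=T, B4=E, B5=E
input #8, k=4, m=2, x=7: events B1->T, B1->T, B1->T, B1->T, B1->T, B1->T, B1->T, B1->T, B1->F, B2->F, B4->E, B5->S, B3->T; outcomes B1=T, B1=F, B2=F, B3=T, B4=E, B5=S
union over the pool: B1=T, B1=F, B2=T, B2=F, B3=T, B3=F, B4=S, B4=E, B5=S, B5=E
uncovered (0 of 10): none

Answer: 0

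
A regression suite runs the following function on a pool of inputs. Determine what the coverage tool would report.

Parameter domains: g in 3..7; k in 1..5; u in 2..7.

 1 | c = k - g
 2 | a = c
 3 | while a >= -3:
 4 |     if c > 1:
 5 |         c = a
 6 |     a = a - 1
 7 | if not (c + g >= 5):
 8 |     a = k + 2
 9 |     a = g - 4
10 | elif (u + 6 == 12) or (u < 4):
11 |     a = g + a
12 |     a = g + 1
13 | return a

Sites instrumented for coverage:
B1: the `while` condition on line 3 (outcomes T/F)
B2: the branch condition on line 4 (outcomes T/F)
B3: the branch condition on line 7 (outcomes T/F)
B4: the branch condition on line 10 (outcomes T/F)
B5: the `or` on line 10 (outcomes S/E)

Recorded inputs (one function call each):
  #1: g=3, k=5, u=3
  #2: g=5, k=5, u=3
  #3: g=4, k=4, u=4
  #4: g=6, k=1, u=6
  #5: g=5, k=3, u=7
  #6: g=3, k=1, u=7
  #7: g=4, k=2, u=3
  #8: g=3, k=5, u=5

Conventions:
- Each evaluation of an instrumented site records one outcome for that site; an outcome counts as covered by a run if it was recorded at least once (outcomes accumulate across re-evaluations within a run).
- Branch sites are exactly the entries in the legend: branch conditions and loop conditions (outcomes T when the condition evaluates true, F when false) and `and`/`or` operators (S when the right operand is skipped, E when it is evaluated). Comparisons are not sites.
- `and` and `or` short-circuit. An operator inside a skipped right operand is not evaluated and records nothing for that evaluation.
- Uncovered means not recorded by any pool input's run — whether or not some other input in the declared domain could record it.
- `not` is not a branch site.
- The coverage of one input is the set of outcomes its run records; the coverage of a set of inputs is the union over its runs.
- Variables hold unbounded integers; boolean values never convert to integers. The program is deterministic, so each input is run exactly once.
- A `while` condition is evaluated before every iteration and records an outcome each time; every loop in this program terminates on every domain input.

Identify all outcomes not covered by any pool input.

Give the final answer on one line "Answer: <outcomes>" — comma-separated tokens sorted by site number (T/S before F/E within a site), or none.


input #1, g=3, k=5, u=3: events B1->T, B2->T, B1->T, B2->T, B1->T, B2->F, B1->T, B2->F, B1->T, B2->F, B1->T, B2->F, B1->F, B3->T; outcomes B1=T, B1=F, B2=T, B2=F, B3=T
input #2, g=5, k=5, u=3: events B1->T, B2->F, B1->T, B2->F, B1->T, B2->F, B1->T, B2->F, B1->F, B3->F, B5->E, B4->T; outcomes B1=T, B1=F, B2=F, B3=F, B4=T, B5=E
input #3, g=4, k=4, u=4: events B1->T, B2->F, B1->T, B2->F, B1->T, B2->F, B1->T, B2->F, B1->F, B3->T; outcomes B1=T, B1=F, B2=F, B3=T
input #4, g=6, k=1, u=6: events B1->F, B3->T; outcomes B1=F, B3=T
input #5, g=5, k=3, u=7: events B1->T, B2->F, B1->T, B2->F, B1->F, B3->T; outcomes B1=T, B1=F, B2=F, B3=T
input #6, g=3, k=1, u=7: events B1->T, B2->F, B1->T, B2->F, B1->F, B3->T; outcomes B1=T, B1=F, B2=F, B3=T
input #7, g=4, k=2, u=3: events B1->T, B2->F, B1->T, B2->F, B1->F, B3->T; outcomes B1=T, B1=F, B2=F, B3=T
input #8, g=3, k=5, u=5: events B1->T, B2->T, B1->T, B2->T, B1->T, B2->F, B1->T, B2->F, B1->T, B2->F, B1->T, B2->F, B1->F, B3->T; outcomes B1=T, B1=F, B2=T, B2=F, B3=T
union over the pool: B1=T, B1=F, B2=T, B2=F, B3=T, B3=F, B4=T, B5=E
uncovered (2 of 10): B4=F, B5=S
Answer: B4=F, B5=S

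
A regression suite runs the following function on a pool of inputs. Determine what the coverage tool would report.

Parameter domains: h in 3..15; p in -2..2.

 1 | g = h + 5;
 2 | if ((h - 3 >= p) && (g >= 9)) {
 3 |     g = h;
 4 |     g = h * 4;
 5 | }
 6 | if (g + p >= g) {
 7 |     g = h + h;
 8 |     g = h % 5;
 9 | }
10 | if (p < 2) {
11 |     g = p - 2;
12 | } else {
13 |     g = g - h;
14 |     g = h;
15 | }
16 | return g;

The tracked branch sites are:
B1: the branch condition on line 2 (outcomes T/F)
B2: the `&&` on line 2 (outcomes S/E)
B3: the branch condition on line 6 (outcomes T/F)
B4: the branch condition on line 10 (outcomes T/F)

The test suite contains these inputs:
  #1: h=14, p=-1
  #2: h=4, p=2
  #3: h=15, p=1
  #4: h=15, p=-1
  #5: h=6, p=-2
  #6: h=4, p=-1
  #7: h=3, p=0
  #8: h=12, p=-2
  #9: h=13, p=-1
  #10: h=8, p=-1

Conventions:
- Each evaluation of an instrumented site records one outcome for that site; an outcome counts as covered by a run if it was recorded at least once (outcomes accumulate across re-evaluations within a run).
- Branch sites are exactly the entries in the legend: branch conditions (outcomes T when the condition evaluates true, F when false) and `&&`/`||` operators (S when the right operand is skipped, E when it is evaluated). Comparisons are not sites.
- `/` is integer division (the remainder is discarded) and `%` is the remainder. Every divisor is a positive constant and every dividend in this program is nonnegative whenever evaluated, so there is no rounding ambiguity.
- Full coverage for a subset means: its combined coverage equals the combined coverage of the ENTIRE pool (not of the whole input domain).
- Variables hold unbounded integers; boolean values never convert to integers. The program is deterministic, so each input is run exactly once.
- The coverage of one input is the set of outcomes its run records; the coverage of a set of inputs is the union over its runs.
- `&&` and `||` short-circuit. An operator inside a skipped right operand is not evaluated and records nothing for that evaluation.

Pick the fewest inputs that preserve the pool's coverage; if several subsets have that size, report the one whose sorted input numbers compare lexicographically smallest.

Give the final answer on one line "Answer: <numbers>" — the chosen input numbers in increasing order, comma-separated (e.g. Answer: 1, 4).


#1 (h=14, p=-1) -> B2->E, B1->T, B3->F, B4->T; covered: B1=T, B2=E, B3=F, B4=T
#2 (h=4, p=2) -> B2->S, B1->F, B3->T, B4->F; covered: B1=F, B2=S, B3=T, B4=F
#3 (h=15, p=1) -> B2->E, B1->T, B3->T, B4->T; covered: B1=T, B2=E, B3=T, B4=T
#4 (h=15, p=-1) -> B2->E, B1->T, B3->F, B4->T; covered: B1=T, B2=E, B3=F, B4=T
#5 (h=6, p=-2) -> B2->E, B1->T, B3->F, B4->T; covered: B1=T, B2=E, B3=F, B4=T
#6 (h=4, p=-1) -> B2->E, B1->T, B3->F, B4->T; covered: B1=T, B2=E, B3=F, B4=T
#7 (h=3, p=0) -> B2->E, B1->F, B3->T, B4->T; covered: B1=F, B2=E, B3=T, B4=T
#8 (h=12, p=-2) -> B2->E, B1->T, B3->F, B4->T; covered: B1=T, B2=E, B3=F, B4=T
#9 (h=13, p=-1) -> B2->E, B1->T, B3->F, B4->T; covered: B1=T, B2=E, B3=F, B4=T
#10 (h=8, p=-1) -> B2->E, B1->T, B3->F, B4->T; covered: B1=T, B2=E, B3=F, B4=T
the full pool covers 8 outcomes: B1=T, B1=F, B2=S, B2=E, B3=T, B3=F, B4=T, B4=F
every size-1 subset falls short of the 8 outcomes (best: 4/8)
inputs {1, 2} (size 2) cover everything; no size-2 subset with a lexicographically smaller index list covers all 8
Answer: 1, 2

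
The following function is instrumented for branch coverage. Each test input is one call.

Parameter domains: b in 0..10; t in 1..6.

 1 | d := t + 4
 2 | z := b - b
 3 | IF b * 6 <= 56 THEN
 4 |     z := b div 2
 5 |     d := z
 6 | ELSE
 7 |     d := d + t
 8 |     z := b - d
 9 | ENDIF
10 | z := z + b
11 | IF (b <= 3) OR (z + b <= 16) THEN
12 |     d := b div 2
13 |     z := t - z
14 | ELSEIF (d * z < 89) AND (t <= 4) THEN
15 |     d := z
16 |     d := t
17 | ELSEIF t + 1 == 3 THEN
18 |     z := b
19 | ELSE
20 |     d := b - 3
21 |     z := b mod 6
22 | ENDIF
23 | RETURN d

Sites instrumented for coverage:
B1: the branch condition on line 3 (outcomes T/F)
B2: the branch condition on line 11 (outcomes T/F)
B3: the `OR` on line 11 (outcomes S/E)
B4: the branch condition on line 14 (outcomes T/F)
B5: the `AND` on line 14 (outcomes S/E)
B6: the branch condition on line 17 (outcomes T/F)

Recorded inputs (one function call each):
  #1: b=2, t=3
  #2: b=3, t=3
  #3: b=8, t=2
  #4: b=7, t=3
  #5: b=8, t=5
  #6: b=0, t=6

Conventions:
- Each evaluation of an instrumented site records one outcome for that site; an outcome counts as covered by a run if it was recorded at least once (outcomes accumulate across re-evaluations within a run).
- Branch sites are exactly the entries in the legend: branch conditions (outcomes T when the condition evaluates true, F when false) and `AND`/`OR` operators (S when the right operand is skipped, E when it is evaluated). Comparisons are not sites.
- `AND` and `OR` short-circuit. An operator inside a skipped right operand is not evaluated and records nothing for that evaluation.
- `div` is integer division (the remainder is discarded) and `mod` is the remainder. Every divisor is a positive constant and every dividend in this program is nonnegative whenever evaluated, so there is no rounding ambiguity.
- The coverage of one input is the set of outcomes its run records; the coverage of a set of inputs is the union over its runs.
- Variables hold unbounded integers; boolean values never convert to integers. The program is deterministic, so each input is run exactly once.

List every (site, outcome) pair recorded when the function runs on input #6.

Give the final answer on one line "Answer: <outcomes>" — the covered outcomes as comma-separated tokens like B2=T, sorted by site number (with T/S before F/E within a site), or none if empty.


Event log for input #6 (b=0, t=6):
  B1->T, B3->S, B2->T
distinct outcomes covered: B1=T, B2=T, B3=S
Answer: B1=T, B2=T, B3=S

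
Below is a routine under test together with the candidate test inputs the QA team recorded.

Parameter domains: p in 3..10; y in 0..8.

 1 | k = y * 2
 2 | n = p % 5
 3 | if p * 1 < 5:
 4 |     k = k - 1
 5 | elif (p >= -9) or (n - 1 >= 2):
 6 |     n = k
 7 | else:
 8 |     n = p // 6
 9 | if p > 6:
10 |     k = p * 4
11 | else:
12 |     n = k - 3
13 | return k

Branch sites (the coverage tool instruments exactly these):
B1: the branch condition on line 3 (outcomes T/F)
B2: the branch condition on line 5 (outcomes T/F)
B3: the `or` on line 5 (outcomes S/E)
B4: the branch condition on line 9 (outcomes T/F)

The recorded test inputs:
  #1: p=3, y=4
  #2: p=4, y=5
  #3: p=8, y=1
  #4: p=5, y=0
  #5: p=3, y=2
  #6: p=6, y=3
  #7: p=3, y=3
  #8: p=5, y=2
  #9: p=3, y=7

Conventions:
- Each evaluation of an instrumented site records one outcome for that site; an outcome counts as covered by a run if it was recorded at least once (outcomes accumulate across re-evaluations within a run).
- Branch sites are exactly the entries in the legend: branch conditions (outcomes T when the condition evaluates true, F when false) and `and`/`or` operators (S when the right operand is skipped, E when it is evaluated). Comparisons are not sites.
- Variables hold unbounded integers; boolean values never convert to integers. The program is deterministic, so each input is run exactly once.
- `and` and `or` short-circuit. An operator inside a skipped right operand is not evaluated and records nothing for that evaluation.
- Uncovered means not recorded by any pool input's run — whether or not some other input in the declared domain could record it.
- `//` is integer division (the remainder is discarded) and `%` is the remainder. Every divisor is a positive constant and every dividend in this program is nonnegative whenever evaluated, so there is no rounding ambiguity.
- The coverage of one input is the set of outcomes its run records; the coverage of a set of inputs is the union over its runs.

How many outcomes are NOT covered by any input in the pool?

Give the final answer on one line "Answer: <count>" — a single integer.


input #1 (p=3, y=4): events B1->T, B4->F; covers B1=T, B4=F
input #2 (p=4, y=5): events B1->T, B4->F; covers B1=T, B4=F
input #3 (p=8, y=1): events B1->F, B3->S, B2->T, B4->T; covers B1=F, B2=T, B3=S, B4=T
input #4 (p=5, y=0): events B1->F, B3->S, B2->T, B4->F; covers B1=F, B2=T, B3=S, B4=F
input #5 (p=3, y=2): events B1->T, B4->F; covers B1=T, B4=F
input #6 (p=6, y=3): events B1->F, B3->S, B2->T, B4->F; covers B1=F, B2=T, B3=S, B4=F
input #7 (p=3, y=3): events B1->T, B4->F; covers B1=T, B4=F
input #8 (p=5, y=2): events B1->F, B3->S, B2->T, B4->F; covers B1=F, B2=T, B3=S, B4=F
input #9 (p=3, y=7): events B1->T, B4->F; covers B1=T, B4=F
union over the pool: B1=T, B1=F, B2=T, B3=S, B4=T, B4=F
uncovered (2 of 8): B2=F, B3=E
Answer: 2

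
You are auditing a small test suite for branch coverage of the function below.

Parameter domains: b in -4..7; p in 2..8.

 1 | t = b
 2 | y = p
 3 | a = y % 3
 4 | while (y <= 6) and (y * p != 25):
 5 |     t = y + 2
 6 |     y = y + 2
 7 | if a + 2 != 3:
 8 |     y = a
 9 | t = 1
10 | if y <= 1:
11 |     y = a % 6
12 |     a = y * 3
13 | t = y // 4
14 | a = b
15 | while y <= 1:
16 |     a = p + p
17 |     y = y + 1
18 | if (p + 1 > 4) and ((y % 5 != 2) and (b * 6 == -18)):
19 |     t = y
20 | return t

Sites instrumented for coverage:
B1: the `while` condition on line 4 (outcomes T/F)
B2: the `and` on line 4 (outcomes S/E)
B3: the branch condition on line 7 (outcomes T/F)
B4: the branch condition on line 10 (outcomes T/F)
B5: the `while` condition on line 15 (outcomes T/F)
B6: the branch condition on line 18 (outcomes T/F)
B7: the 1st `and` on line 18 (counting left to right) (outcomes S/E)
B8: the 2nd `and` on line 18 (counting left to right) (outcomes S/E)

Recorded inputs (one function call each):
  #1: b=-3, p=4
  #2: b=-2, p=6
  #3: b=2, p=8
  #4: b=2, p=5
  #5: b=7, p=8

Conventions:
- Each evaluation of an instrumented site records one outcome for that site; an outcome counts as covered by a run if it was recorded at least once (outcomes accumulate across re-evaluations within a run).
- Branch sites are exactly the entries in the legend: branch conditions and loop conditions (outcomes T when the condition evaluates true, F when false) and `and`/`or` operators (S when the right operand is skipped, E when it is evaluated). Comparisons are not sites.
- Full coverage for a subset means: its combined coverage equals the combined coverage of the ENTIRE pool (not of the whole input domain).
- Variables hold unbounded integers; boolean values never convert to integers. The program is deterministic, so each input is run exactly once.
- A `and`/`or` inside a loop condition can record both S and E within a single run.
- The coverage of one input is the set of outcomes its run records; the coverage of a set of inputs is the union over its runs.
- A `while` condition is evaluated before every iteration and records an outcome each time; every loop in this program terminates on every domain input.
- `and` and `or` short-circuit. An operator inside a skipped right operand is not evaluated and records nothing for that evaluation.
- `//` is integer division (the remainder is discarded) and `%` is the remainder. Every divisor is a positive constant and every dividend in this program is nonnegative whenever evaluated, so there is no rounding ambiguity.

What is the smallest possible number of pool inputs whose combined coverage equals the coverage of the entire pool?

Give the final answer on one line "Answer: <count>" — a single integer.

input #1 (b=-3, p=4): events B2->E, B1->T, B2->E, B1->T, B2->S, B1->F, B3->F, B4->F, B5->F, B7->E, B8->E, B6->T; covers B1=T, B1=F, B2=S, B2=E, B3=F, B4=F, B5=F, B6=T, B7=E, B8=E
input #2 (b=-2, p=6): events B2->E, B1->T, B2->S, B1->F, B3->T, B4->T, B5->T, B5->T, B5->F, B7->E, B8->S, B6->F; covers B1=T, B1=F, B2=S, B2=E, B3=T, B4=T, B5=T, B5=F, B6=F, B7=E, B8=S
input #3 (b=2, p=8): events B2->S, B1->F, B3->T, B4->F, B5->F, B7->E, B8->S, B6->F; covers B1=F, B2=S, B3=T, B4=F, B5=F, B6=F, B7=E, B8=S
input #4 (b=2, p=5): events B2->E, B1->F, B3->T, B4->F, B5->F, B7->E, B8->S, B6->F; covers B1=F, B2=E, B3=T, B4=F, B5=F, B6=F, B7=E, B8=S
input #5 (b=7, p=8): events B2->S, B1->F, B3->T, B4->F, B5->F, B7->E, B8->S, B6->F; covers B1=F, B2=S, B3=T, B4=F, B5=F, B6=F, B7=E, B8=S
union over all inputs: B1=T, B1=F, B2=S, B2=E, B3=T, B3=F, B4=T, B4=F, B5=T, B5=F, B6=T, B6=F, B7=E, B8=S, B8=E (15 outcomes)
no size-1 subset reaches all 15 outcomes (best union: 11/15)
inputs {1, 2} (size 2) cover everything; no size-2 subset with a lexicographically smaller index list covers all 15

Answer: 2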